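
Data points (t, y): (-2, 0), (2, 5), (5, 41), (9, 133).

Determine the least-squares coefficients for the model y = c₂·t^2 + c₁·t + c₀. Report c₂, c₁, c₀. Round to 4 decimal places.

c₂ = 1.5536, c₁ = 1.2096, c₀ = -3.7604

Normal-equation sums: Σt^2·t^2 = 7218, Σt^2·t = 854, Σt^2 = 114, Σt·t = 114, Σt = 14, Σ1 = 4.
And Σt^2·y = 11818, Σt·y = 1412, Σy = 179.
Row-reducing yields c₂ = 87/56, c₁ = 629/520, c₀ = -1711/455.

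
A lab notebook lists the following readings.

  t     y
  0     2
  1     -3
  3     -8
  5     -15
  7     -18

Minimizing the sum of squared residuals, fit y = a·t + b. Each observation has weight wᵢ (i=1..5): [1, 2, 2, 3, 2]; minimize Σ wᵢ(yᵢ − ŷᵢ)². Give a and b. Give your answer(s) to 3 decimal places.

Entries of MᵀWM: Σwᵢ·t·t = 193, Σwᵢ·t = 37, Σwᵢ·1 = 10.
Moment sums: Σwᵢ·t·y = -531, Σwᵢ·y = -101.
Normal equations: [[193, 37]; [37, 10]]·[a, b]ᵀ = [-531, -101]ᵀ.
det = 193·10 − 37² = 561.
a = ((-531)·10 − 37·(-101))/561 = -143/51; b = (193·(-101) − 37·(-531))/561 = 14/51.

a = -2.804, b = 0.275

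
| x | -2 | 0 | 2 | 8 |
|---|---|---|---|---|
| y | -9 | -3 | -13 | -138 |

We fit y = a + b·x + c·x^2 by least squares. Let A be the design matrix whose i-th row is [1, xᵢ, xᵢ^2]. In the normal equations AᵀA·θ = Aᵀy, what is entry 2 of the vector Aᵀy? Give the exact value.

-1112

Entry 2 ↔ basis x, so (Aᵀy)_{2} = Σᵢ (x)·yᵢ = (-2)·(-9) + (0)·(-3) + (2)·(-13) + (8)·(-138) = -1112.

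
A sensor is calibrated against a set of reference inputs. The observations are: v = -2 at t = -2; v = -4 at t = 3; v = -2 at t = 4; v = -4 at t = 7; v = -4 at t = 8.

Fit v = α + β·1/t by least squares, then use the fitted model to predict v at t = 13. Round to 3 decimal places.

Sums needed: Σ1 = 5, Σ1/t = 59/168, Σ1/t·1/t = 12973/28224.
And Σv = -16, Σ1/t·v = -40/21.
Δ = 5·(12973/28224) − (59/168)² = 7673/3528.
α = ((-16)·(12973/28224) − (59/168)·(-40/21))/(7673/3528) = -23586/7673; β = (5·(-40/21) − (59/168)·(-16))/(7673/3528) = -13776/7673.
At t = 13: v̂ = (-23586/7673)·(1) + (-13776/7673)·(1/13) = -320394/99749.

v̂ = -3.212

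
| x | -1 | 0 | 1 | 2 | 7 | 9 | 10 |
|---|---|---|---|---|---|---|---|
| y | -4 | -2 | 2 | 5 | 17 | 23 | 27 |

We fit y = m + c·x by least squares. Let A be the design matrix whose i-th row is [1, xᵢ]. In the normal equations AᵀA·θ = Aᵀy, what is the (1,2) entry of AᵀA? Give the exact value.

28

Row 1 ↔ basis 1, column 2 ↔ basis x, so (AᵀA)_{1,2} = Σᵢ x = (1)·(-1) + (1)·(0) + (1)·(1) + (1)·(2) + (1)·(7) + (1)·(9) + (1)·(10) = 28.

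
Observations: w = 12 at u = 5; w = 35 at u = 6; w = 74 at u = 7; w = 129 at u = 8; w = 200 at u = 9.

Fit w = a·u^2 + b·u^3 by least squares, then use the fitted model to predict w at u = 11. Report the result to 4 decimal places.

With design matrix X, XᵀX = [[14979, 119525]; [119525, 973515]] and Xᵀw = [29642, 246290]ᵀ.
Eliminating b: 973515·(row 1) − 119525·(row 2) gives 296055560·a = 973515·29642 − 119525·246290 = -580880620, so a = -29044031/14802778.
Then b = (246290 − 119525·(-29044031/14802778))/973515 = 7310893/14802778.
At u = 11: ŵ = (-29044031/14802778)·(121) + (7310893/14802778)·(1331) = 3108235416/7401389.

ŵ = 419.9530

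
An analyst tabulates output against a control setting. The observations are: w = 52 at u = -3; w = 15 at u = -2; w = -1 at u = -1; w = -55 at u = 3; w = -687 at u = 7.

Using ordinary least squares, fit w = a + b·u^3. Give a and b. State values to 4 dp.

a = -1.7582, b = -1.9976

From the data, Σ1 = 5, Σu^3 = 334, Σu^3·u^3 = 119172.
For Aᵀw: Σw = -676, Σu^3·w = -238649.
Determinant 5·119172 − 334² = 484304.
a = ((-676)·119172 − 334·(-238649))/484304 = -425753/242152; b = (5·(-238649) − 334·(-676))/484304 = -967461/484304.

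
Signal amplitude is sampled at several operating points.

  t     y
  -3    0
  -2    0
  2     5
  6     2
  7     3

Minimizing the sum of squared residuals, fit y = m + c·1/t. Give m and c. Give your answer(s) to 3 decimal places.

m = 2.024, c = 5.021

Entries of XᵀX: Σ1 = 5, Σ1/t = -1/42, Σ1/t·1/t = 1163/1764.
And Σy = 10, Σ1/t·y = 137/42.
XᵀX·[m, c]ᵀ = Xᵀy becomes [[5, -1/42]; [-1/42, 1163/1764]]·[m, c]ᵀ = [10, 137/42]ᵀ.
Δ = 5·(1163/1764) − (-1/42)² = 323/98.
m = (10·(1163/1764) − (-1/42)·(137/42))/(323/98) = 11767/5814; c = (5·(137/42) − (-1/42)·10)/(323/98) = 4865/969.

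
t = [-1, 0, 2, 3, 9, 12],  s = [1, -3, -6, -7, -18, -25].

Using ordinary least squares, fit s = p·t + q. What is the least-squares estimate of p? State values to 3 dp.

p = -1.886

Normal-equation sums: Σt·t = 239, Σt = 25, Σ1 = 6.
And Σt·s = -496, Σs = -58.
MᵀM·[p, q]ᵀ = Mᵀs becomes [[239, 25]; [25, 6]]·[p, q]ᵀ = [-496, -58]ᵀ.
Determinant 239·6 − 25² = 809.
p = ((-496)·6 − 25·(-58))/809 = -1526/809; q = (239·(-58) − 25·(-496))/809 = -1462/809.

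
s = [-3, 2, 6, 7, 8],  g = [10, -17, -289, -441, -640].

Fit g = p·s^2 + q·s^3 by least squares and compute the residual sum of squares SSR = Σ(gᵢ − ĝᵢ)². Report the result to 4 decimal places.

With design matrix X, XᵀX = [[7890, 57140]; [57140, 427242]] and Xᵀg = [-72951, -541773]ᵀ.
Eliminating q: 427242·(row 1) − 57140·(row 2) gives 105959780·p = 427242·(-72951) − 57140·(-541773) = -210821922, so p = -105410961/52979890.
Then q = ((-541773) − 57140·(-105410961/52979890))/427242 = -10616883/10595978.
Residuals: 22609172/26489945, -27169483/26489945, -25079987/26489945, 4479972/26489945, 9196192/26489945; SSR = 74858642/26489945.

SSR = 2.8259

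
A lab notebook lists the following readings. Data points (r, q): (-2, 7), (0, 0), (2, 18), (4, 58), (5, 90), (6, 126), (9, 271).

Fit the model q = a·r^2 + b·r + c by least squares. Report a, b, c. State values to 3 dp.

a = 3.058, b = 2.594, c = 0.007

Entries of MᵀM: Σr^2·r^2 = 8770, Σr^2·r = 1134, Σr^2 = 166, Σr·r = 166, Σr = 24, Σ1 = 7.
Right-hand side: Σr^2·q = 29765, Σr·q = 3899, Σq = 570.
Normal equations: [[8770, 1134, 166]; [1134, 166, 24]; [166, 24, 7]]·[a, b, c]ᵀ = [29765, 3899, 570]ᵀ.
Solving the 3×3 system (Gaussian elimination) gives a = 457961/149736, b = 129453/49912, c = 31/4404.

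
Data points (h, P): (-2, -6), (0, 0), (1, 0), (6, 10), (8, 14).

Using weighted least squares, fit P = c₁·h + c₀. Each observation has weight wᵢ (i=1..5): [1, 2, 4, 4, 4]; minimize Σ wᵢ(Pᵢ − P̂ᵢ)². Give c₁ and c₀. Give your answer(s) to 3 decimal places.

The normal system MᵀWM·[c₁, c₀]ᵀ = MᵀWP is [[408, 58]; [58, 15]]·[c₁, c₀]ᵀ = [700, 90]ᵀ.
Δ = 408·15 − 58² = 2756.
c₁ = (700·15 − 58·90)/2756 = 1320/689; c₀ = (408·90 − 58·700)/2756 = -970/689.

c₁ = 1.916, c₀ = -1.408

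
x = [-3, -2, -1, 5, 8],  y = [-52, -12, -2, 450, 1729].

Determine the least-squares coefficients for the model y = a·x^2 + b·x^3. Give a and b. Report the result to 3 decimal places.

a = 3.080, b = 2.991

Compute the Gram sums: Σx^2·x^2 = 4819, Σx^2·x^3 = 35617, Σx^3·x^3 = 278563.
For Aᵀy: Σx^2·y = 121388, Σx^3·y = 943000.
So AᵀA·[a, b]ᵀ = Aᵀy: [[4819, 35617]; [35617, 278563]]·[a, b]ᵀ = [121388, 943000]ᵀ.
Eliminating b: 278563·(row 1) − 35617·(row 2) gives 73824408·a = 278563·121388 − 35617·943000 = 227374444, so a = 56843611/18456102.
Then b = (943000 − 35617·(56843611/18456102))/278563 = 55210151/18456102.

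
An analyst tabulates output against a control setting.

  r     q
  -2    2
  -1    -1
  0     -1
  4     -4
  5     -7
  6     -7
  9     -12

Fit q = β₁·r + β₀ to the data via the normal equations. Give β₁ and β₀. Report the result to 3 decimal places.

β₁ = -1.140, β₀ = -0.866

The normal system MᵀM·[β₁, β₀]ᵀ = Mᵀq is [[163, 21]; [21, 7]]·[β₁, β₀]ᵀ = [-204, -30]ᵀ.
Δ = 163·7 − 21² = 700.
β₁ = ((-204)·7 − 21·(-30))/700 = -57/50; β₀ = (163·(-30) − 21·(-204))/700 = -303/350.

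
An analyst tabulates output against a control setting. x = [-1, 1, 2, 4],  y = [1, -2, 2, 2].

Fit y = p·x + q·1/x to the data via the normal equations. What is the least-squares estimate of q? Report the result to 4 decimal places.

Entries of MᵀM: Σx·x = 22, Σx·1/x = 4, Σ1/x·1/x = 37/16.
For Mᵀy: Σx·y = 9, Σ1/x·y = -3/2.
Determinant 22·(37/16) − 4² = 279/8.
p = (9·(37/16) − 4·(-3/2))/(279/8) = 143/186; q = (22·(-3/2) − 4·9)/(279/8) = -184/93.

q = -1.9785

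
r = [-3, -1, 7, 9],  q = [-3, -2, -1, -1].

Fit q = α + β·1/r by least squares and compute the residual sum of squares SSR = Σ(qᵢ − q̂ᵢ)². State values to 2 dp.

SSR = 1.89

Forming XᵀX = [[4, -68/63]; [-68/63, 4540/3969]] and Xᵀq = [-7, 173/63]ᵀ gives XᵀX·[α, β]ᵀ = Xᵀq.
Eliminating β: (4540/3969)·(row 1) − (-68/63)·(row 2) gives (1504/441)·α = (4540/3969)·(-7) − (-68/63)·(173/63) = -2224/441, so α = -139/94.
Then β = ((173/63) − (-68/63)·(-139/94))/(4540/3969) = 189/188.
Residuals: -223/188, 91/188, 63/188, 69/188; SSR = 355/188.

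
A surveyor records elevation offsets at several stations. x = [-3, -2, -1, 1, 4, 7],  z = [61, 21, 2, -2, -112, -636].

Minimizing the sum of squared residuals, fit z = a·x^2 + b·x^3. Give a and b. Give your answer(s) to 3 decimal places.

Forming AᵀA = [[2756, 17556]; [17556, 122540]] and Aᵀz = [-32323, -227135]ᵀ gives AᵀA·[a, b]ᵀ = Aᵀz.
Eliminating b: 122540·(row 1) − 17556·(row 2) gives 29507104·a = 122540·(-32323) − 17556·(-227135) = 26721640, so a = 303655/335308.
Then b = ((-227135) − 17556·(303655/335308))/122540 = -1828796/922097.

a = 0.906, b = -1.983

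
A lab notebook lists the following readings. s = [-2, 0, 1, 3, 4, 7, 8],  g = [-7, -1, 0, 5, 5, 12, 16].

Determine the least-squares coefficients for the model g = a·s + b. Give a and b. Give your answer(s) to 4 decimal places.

a = 2.1375, b = -2.1268

The normal equations are: 143·a + 21·b = 261;  21·a + 7·b = 30.
(Σs·s = 143, Σs = 21, Σ1 = 7, Σs·g = 261, Σg = 30.)
Eliminating b: 7·(row 1) − 21·(row 2) gives 560·a = 7·261 − 21·30 = 1197, so a = 171/80.
Then b = (30 − 21·(171/80))/7 = -1191/560.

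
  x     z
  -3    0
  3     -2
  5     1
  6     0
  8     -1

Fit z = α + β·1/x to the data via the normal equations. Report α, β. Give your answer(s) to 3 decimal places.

α = -0.249, β = -1.535

Compute the Gram sums: Σ1 = 5, Σ1/x = 59/120, Σ1/x·1/x = 489/1600.
Moment sums: Σz = -2, Σ1/x·z = -71/120.
So AᵀA·[α, β]ᵀ = Aᵀz: [[5, 59/120]; [59/120, 489/1600]]·[α, β]ᵀ = [-2, -71/120]ᵀ.
Δ = 5·(489/1600) − (59/120)² = 4631/3600.
α = ((-2)·(489/1600) − (59/120)·(-71/120))/(4631/3600) = -4613/18524; β = (5·(-71/120) − (59/120)·(-2))/(4631/3600) = -7110/4631.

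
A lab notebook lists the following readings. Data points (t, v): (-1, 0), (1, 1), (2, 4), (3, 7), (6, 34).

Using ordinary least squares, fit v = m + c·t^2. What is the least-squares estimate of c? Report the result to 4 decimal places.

c = 0.9543

MᵀM·[m, c]ᵀ = Mᵀv reads: 5·m + 51·c = 46;  51·m + 1395·c = 1304.
Δ = 5·1395 − 51² = 4374.
m = (46·1395 − 51·1304)/4374 = -389/729; c = (5·1304 − 51·46)/4374 = 2087/2187.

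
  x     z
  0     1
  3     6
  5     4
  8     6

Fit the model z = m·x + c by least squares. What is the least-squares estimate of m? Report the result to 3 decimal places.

m = 0.529

Setting ∂/∂m … = 0 gives: 98·m + 16·c = 86;  16·m + 4·c = 17.
(Σx·x = 98, Σx = 16, Σ1 = 4, Σx·z = 86, Σz = 17.)
Eliminating c: 4·(row 1) − 16·(row 2) gives 136·m = 4·86 − 16·17 = 72, so m = 9/17.
Then c = (17 − 16·(9/17))/4 = 145/68.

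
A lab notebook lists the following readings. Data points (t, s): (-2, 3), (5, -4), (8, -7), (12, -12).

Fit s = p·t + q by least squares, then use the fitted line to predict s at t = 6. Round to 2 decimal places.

Entries of MᵀM: Σt·t = 237, Σt = 23, Σ1 = 4.
For Mᵀs: Σt·s = -226, Σs = -20.
det = 237·4 − 23² = 419.
p = ((-226)·4 − 23·(-20))/419 = -444/419; q = (237·(-20) − 23·(-226))/419 = 458/419.
At t = 6: ŝ = (-444/419)·(6) + (458/419)·(1) = -2206/419.

ŝ = -5.26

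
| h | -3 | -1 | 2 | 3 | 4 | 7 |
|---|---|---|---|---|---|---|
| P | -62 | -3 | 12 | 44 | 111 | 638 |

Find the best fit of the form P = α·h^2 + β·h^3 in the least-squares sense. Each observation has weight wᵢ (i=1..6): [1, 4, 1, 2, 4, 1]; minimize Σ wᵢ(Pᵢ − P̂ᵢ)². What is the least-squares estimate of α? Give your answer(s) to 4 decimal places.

α = -1.0626

AᵀWA·[α, β]ᵀ = AᵀWP reads: 3688·α + 21174·β = 38636;  21174·α + 136288·β = 251408.
(Σwᵢ·h^2·h^2 = 3688, Σwᵢ·h^2·h^3 = 21174, Σwᵢ·h^3·h^3 = 136288, Σwᵢ·h^2·P = 38636, Σwᵢ·h^3·P = 251408.)
Δ = 3688·136288 − 21174² = 54291868.
α = (38636·136288 − 21174·251408)/54291868 = -14422456/13572967; β = (3688·251408 − 21174·38636)/54291868 = 27278510/13572967.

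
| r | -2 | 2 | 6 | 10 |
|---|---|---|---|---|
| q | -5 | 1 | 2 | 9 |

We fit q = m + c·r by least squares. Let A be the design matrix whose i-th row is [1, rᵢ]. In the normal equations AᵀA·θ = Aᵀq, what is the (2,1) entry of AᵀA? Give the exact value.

16

Row 2 ↔ basis r, column 1 ↔ basis 1, so (AᵀA)_{2,1} = Σᵢ r = (-2)·(1) + (2)·(1) + (6)·(1) + (10)·(1) = 16.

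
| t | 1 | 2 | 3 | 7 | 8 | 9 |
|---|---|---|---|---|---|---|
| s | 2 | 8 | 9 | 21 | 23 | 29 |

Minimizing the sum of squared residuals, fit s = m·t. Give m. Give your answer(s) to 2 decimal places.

The normal system MᵀM·[m]ᵀ = Mᵀs is [[208]]·[m]ᵀ = [637]ᵀ.
m = 637/208 = 3.0625.

m = 3.06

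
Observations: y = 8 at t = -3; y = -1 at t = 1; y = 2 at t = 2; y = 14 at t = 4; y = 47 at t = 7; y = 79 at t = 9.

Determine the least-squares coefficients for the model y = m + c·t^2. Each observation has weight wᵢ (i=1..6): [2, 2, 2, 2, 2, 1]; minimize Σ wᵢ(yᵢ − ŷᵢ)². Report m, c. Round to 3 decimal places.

m = -1.738, c = 0.996

From the data, Σwᵢ·1 = 11, Σwᵢ·t^2 = 239, Σwᵢ·t^2·t^2 = 12071.
Right-hand side: Σwᵢ·y = 219, Σwᵢ·t^2·y = 11611.
Normal equations: [[11, 239]; [239, 12071]]·[m, c]ᵀ = [219, 11611]ᵀ.
Determinant 11·12071 − 239² = 75660.
m = (219·12071 − 239·11611)/75660 = -6574/3783; c = (11·11611 − 239·219)/75660 = 3769/3783.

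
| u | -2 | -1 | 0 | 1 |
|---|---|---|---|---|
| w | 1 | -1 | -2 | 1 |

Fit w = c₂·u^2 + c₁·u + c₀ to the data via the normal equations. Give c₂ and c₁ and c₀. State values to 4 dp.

c₂ = 1.2500, c₁ = 1.1500, c₀ = -1.5500

Compute the Gram sums: Σu^2·u^2 = 18, Σu^2·u = -8, Σu^2 = 6, Σu·u = 6, Σu = -2, Σ1 = 4.
Moment sums: Σu^2·w = 4, Σu·w = 0, Σw = -1.
Normal equations: [[18, -8, 6]; [-8, 6, -2]; [6, -2, 4]]·[c₂, c₁, c₀]ᵀ = [4, 0, -1]ᵀ.
Row-reducing yields c₂ = 5/4, c₁ = 23/20, c₀ = -31/20.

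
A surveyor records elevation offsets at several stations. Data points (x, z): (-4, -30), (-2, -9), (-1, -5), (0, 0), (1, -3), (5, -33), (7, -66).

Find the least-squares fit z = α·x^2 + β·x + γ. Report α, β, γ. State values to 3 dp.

From the data, Σx^2·x^2 = 3300, Σx^2·x = 396, Σx^2 = 96, Σx·x = 96, Σx = 6, Σ1 = 7.
Right-hand side: Σx^2·z = -4583, Σx·z = -487, Σz = -146.
So AᵀA·[α, β, γ]ᵀ = Aᵀz: [[3300, 396, 96]; [396, 96, 6]; [96, 6, 7]]·[α, β, γ]ᵀ = [-4583, -487, -146]ᵀ.
Inverting the 3×3 Gram matrix, [α, β, γ]ᵀ = [-35279/23856, 26801/23856, -6119/3976]ᵀ.

α = -1.479, β = 1.123, γ = -1.539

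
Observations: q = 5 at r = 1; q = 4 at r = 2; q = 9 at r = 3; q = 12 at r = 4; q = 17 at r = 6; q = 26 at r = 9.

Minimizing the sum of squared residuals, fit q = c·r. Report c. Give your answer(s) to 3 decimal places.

Normal-equation sums: Σr·r = 147.
Moment sums: Σr·q = 424.
Normal equations: [[147]]·[c]ᵀ = [424]ᵀ.
c = 424/147 = 2.88435.

c = 2.884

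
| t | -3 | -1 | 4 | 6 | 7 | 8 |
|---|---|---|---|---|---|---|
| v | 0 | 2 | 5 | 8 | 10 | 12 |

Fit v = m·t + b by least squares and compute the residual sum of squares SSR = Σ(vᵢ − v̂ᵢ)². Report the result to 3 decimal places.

The normal equations are: 175·m + 21·b = 232;  21·m + 6·b = 37.
Determinant 175·6 − 21² = 609.
m = (232·6 − 21·37)/609 = 205/203; b = (175·37 − 21·232)/609 = 229/87.
Residuals: 242/609, 230/609, -1018/609, -421/609, 26/87, 785/609; SSR = 3242/609.

SSR = 5.323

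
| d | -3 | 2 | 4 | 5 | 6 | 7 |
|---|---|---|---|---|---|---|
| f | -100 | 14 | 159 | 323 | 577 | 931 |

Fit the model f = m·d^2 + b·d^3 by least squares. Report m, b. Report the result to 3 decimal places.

m = -2.123, b = 3.018

Setting ∂/∂m … = 0 gives: 4675·m + 28521·b = 76166;  28521·m + 184819·b = 497328.
Eliminating b: 184819·(row 1) − 28521·(row 2) gives 50581384·m = 184819·76166 − 28521·497328 = -107367934, so m = -53683967/25290692.
Then b = (497328 − 28521·(-53683967/25290692))/184819 = 76338957/25290692.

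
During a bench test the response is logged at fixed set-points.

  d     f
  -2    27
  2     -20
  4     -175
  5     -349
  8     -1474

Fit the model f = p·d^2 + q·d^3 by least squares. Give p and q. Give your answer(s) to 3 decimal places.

p = 1.098, q = -3.016

Forming MᵀM = [[5009, 36917]; [36917, 281993]] and Mᵀf = [-105833, -809889]ᵀ gives MᵀM·[p, q]ᵀ = Mᵀf.
Δ = 5009·281993 − 36917² = 49638048.
p = ((-105833)·281993 − 36917·(-809889))/49638048 = 13626761/12409512; q = (5009·(-809889) − 36917·(-105833))/49638048 = -37424285/12409512.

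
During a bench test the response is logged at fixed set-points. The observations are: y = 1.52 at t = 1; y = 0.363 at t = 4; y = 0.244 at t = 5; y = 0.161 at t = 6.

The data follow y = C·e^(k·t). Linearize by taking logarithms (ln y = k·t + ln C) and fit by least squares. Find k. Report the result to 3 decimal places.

Taking logs, ln y = k·t + ln C, so regress ln y on t.
XᵀX = [[78.0000, 16.0000]; [16.0000, 4]], rhs = [-21.6457, -3.8316]ᵀ  (here Σt = 16.0000, Σ(t)² = 78.0000, Σln y = -3.8316, Σt·ln y = -21.6457).
Δ = 78.0000·4 − (16.0000)² = 56.0000; k = (-21.6457·4 − 16.0000·-3.8316)/56.0000 = -0.45139, ln C = (78.0000·-3.8316 − 16.0000·-21.6457)/56.0000 = 0.84765.

k = -0.451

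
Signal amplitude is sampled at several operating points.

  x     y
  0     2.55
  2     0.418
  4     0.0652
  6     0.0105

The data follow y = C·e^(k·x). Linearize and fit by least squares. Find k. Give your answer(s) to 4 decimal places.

k = -0.9168

Linearized form: ln y = k·x + ln C. From the 4 transformed points,
Σx = 12.0000, Σ(x)² = 56.0000, Σln y = -7.2229, Σx·ln y = -40.0040.
Equations: 56.0000·k + 12.0000·ln C = -40.0040;  12.0000·k + 4·ln C = -7.2229.
Slope k = (n·Σx·ln y − Σx·Σln y)/(n·Σ(x)² − (Σx)²) = (4·-40.0040 − 12.0000·-7.2229)/80.0000 = -0.91677; ln C = (Σln y − k·Σx)/n = 0.94460.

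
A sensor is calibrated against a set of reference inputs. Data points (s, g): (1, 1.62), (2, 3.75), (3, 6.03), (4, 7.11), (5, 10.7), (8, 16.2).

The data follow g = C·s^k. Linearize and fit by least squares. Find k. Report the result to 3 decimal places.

k = 1.107

Linearized form: ln g = k·ln s + ln C. From the 6 transformed points,
XᵀX = [[10.5236, 6.8669]; [6.8669, 6]], rhs = [15.2153, 10.7177]ᵀ  (here Σln s = 6.8669, Σ(ln s)² = 10.5236, Σln g = 10.7177, Σln s·ln g = 15.2153).
Δ = 10.5236·6 − (6.8669)² = 15.9867; k = (15.2153·6 − 6.8669·10.7177)/15.9867 = 1.10682, ln C = (10.5236·10.7177 − 6.8669·15.2153)/15.9867 = 0.51954.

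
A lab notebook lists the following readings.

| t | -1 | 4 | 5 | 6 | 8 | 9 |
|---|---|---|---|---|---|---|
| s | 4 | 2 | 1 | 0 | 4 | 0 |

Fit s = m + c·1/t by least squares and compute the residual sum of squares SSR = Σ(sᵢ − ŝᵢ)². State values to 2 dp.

SSR = 11.29

With design matrix X, XᵀX = [[6, -53/360]; [-53/360, 150109/129600]] and Xᵀs = [11, -14/5]ᵀ.
Δ = 6·(150109/129600) − (-53/360)² = 179569/25920.
m = (11·(150109/129600) − (-53/360)·(-14/5))/(179569/25920) = 319555/179569; c = (6·(-14/5) − (-53/360)·11)/(179569/25920) = -393480/179569.
Residuals: 5241/179569, 137953/179569, -61290/179569, -253975/179569, 23574/9451, -275835/179569; SSR = 2027204/179569.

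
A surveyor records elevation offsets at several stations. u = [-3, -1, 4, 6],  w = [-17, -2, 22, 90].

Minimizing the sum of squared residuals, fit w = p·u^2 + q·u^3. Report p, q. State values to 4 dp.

p = -0.4925, q = 0.4958

Compute the Gram sums: Σu^2·u^2 = 1634, Σu^2·u^3 = 8556, Σu^3·u^3 = 51482.
Right-hand side: Σu^2·w = 3437, Σu^3·w = 21309.
det = 1634·51482 − 8556² = 10916452.
p = (3437·51482 − 8556·21309)/10916452 = -2688085/5458226; q = (1634·21309 − 8556·3437)/10916452 = 2705967/5458226.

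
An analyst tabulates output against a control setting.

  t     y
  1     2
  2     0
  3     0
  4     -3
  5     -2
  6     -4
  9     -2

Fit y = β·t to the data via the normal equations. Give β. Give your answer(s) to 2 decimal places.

Setting ∂/∂β … = 0 gives: 172·β = -62.
Hence β = -62 / 172 ≈ -0.360465.

β = -0.36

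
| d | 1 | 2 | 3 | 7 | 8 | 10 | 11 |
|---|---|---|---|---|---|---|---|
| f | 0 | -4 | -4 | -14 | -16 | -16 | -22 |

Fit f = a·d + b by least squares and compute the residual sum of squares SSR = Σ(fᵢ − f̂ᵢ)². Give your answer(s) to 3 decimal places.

SSR = 14.857

From the data, Σd·d = 348, Σd = 42, Σ1 = 7.
Right-hand side: Σd·f = -648, Σf = -76.
So MᵀM·[a, b]ᵀ = Mᵀf: [[348, 42]; [42, 7]]·[a, b]ᵀ = [-648, -76]ᵀ.
det = 348·7 − 42² = 672.
a = ((-648)·7 − 42·(-76))/672 = -2; b = (348·(-76) − 42·(-648))/672 = 8/7.
Residuals: 6/7, -8/7, 6/7, -8/7, -8/7, 20/7, -8/7; SSR = 104/7.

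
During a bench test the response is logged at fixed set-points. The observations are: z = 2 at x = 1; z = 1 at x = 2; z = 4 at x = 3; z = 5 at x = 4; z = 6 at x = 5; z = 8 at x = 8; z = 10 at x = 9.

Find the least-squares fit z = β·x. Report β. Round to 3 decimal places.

Sums needed: Σx·x = 200.
And Σx·z = 220.
So MᵀM·[β]ᵀ = Mᵀz: [[200]]·[β]ᵀ = [220]ᵀ.
Hence β = 220 / 200 ≈ 1.1.

β = 1.100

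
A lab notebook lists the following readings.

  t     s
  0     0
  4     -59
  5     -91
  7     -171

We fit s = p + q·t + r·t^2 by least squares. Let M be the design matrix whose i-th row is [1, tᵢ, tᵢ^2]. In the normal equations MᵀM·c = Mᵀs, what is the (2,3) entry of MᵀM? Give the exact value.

Row 2 ↔ basis t, column 3 ↔ basis t^2, so (MᵀM)_{2,3} = Σᵢ (t)·(t^2) = (0)·(0) + (4)·(16) + (5)·(25) + (7)·(49) = 532.

532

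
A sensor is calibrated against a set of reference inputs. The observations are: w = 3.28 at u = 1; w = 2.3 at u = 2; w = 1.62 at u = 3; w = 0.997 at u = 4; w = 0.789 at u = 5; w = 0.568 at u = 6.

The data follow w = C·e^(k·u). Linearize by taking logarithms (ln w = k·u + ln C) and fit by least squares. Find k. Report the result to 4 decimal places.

With ln wᵢ as the transformed response and uᵢ as the regressor:
Σu = 21.0000, Σ(u)² = 91.0000, Σln w = 1.6976, Σu·ln w = -0.2898.
Normal system: [[91.0000, 21.0000]; [21.0000, 6]]·[k, ln C]ᵀ = [-0.2898, 1.6976]ᵀ.
Slope k = (n·Σu·ln w − Σu·Σln w)/(n·Σ(u)² − (Σu)²) = (6·-0.2898 − 21.0000·1.6976)/105.0000 = -0.35607; ln C = (Σln w − k·Σu)/n = 1.52918.

k = -0.3561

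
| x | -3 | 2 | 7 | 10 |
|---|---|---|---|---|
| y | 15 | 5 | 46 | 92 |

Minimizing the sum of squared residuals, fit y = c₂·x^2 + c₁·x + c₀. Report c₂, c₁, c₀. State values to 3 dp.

c₂ = 0.976, c₁ = -0.867, c₀ = 3.430

With design matrix M, MᵀM = [[12498, 1324, 162]; [1324, 162, 16]; [162, 16, 4]] and Mᵀy = [11609, 1207, 158]ᵀ.
Inverting the 3×3 Gram matrix, [c₂, c₁, c₀]ᵀ = [1108/1135, -1967/2270, 1557/454]ᵀ.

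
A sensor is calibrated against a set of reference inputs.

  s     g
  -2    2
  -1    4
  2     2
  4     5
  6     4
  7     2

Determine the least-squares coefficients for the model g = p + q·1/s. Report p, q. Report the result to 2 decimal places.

p = 3.15, q = -0.26

XᵀX·[p, q]ᵀ = Xᵀg reads: 6·p + (-37/84)·q = 19;  (-37/84)·p + (11365/7056)·q = -151/84.
(Σ1 = 6, Σ1/s = -37/84, Σ1/s·1/s = 11365/7056, Σg = 19, Σ1/s·g = -151/84.)
Eliminating q: (11365/7056)·(row 1) − (-37/84)·(row 2) gives (66821/7056)·p = (11365/7056)·19 − (-37/84)·(-151/84) = 5843/196, so p = 210348/66821.
Then q = ((-151/84) − (-37/84)·(210348/66821))/(11365/7056) = -17052/66821.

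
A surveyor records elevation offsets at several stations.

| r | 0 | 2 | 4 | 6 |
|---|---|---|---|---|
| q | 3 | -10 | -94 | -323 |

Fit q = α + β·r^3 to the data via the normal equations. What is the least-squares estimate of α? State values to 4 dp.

Compute the Gram sums: Σ1 = 4, Σr^3 = 288, Σr^3·r^3 = 50816.
Right-hand side: Σq = -424, Σr^3·q = -75864.
det = 4·50816 − 288² = 120320.
α = ((-424)·50816 − 288·(-75864))/120320 = 1183/470; β = (4·(-75864) − 288·(-424))/120320 = -5667/3760.

α = 2.5170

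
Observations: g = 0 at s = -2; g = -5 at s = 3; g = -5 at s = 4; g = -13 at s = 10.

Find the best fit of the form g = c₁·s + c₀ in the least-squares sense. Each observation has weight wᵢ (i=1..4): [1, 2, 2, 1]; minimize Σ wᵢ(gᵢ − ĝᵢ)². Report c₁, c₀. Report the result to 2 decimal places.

Sums needed: Σwᵢ·s·s = 154, Σwᵢ·s = 22, Σwᵢ·1 = 6.
Moment sums: Σwᵢ·s·g = -200, Σwᵢ·g = -33.
So AᵀWA·[c₁, c₀]ᵀ = AᵀWg: [[154, 22]; [22, 6]]·[c₁, c₀]ᵀ = [-200, -33]ᵀ.
Determinant 154·6 − 22² = 440.
c₁ = ((-200)·6 − 22·(-33))/440 = -237/220; c₀ = (154·(-33) − 22·(-200))/440 = -31/20.

c₁ = -1.08, c₀ = -1.55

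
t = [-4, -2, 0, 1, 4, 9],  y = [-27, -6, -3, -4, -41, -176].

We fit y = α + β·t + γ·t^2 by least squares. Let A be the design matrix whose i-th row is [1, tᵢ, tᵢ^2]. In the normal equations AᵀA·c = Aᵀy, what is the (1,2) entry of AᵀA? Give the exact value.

Row 1 ↔ basis 1, column 2 ↔ basis t, so (AᵀA)_{1,2} = Σᵢ t = (1)·(-4) + (1)·(-2) + (1)·(0) + (1)·(1) + (1)·(4) + (1)·(9) = 8.

8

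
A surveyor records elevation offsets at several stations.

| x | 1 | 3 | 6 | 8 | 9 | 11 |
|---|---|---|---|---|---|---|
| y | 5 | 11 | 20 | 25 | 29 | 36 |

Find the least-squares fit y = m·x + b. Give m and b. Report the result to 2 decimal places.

MᵀM·[m, b]ᵀ = Mᵀy reads: 312·m + 38·b = 1015;  38·m + 6·b = 126.
Δ = 312·6 − 38² = 428.
m = (1015·6 − 38·126)/428 = 651/214; b = (312·126 − 38·1015)/428 = 371/214.

m = 3.04, b = 1.73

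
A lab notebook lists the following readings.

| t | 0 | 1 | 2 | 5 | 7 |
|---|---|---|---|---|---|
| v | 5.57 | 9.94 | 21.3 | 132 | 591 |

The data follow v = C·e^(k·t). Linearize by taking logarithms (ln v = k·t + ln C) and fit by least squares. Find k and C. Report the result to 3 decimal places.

k = 0.661, C = 5.382

Taking logs, ln v = k·t + ln C, so regress ln v on t.
Σt = 15.0000, Σ(t)² = 79.0000, Σln v = 18.3373, Σt·ln v = 77.5007.
Equations: 79.0000·k + 15.0000·ln C = 77.5007;  15.0000·k + 5·ln C = 18.3373.
Slope k = (n·Σt·ln v − Σt·Σln v)/(n·Σ(t)² − (Σt)²) = (5·77.5007 − 15.0000·18.3373)/170.0000 = 0.66144; ln C = (Σln v − k·Σt)/n = 1.68315, so C = exp(1.68315) = 5.38247.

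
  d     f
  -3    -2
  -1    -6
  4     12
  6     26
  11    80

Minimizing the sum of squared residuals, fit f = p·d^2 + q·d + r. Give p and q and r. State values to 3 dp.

Sums needed: Σd^2·d^2 = 16275, Σd^2·d = 1583, Σd^2 = 183, Σd·d = 183, Σd = 17, Σ1 = 5.
And Σd^2·f = 10784, Σd·f = 1096, Σf = 110.
So XᵀX·[p, q, r]ᵀ = Xᵀf: [[16275, 1583, 183]; [1583, 183, 17]; [183, 17, 5]]·[p, q, r]ᵀ = [10784, 1096, 110]ᵀ.
Solving the 3×3 system (Gaussian elimination) gives p = 27215/49273, q = 75295/49273, r = -168066/49273.

p = 0.552, q = 1.528, r = -3.411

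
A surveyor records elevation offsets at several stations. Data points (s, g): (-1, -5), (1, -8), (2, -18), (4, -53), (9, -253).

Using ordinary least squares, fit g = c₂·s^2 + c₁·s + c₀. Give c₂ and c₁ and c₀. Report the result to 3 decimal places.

MᵀM·[c₂, c₁, c₀]ᵀ = Mᵀg reads: 6835·c₂ + 801·c₁ + 103·c₀ = -21426;  801·c₂ + 103·c₁ + 15·c₀ = -2528;  103·c₂ + 15·c₁ + 5·c₀ = -337.
Inverting the 3×3 Gram matrix, [c₂, c₁, c₀]ᵀ = [-234241/78254, -59737/78254, -134872/39127]ᵀ.

c₂ = -2.993, c₁ = -0.763, c₀ = -3.447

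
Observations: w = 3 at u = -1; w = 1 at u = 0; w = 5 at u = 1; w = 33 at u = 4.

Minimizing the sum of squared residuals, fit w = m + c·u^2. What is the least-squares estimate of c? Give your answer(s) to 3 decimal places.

Compute the Gram sums: Σ1 = 4, Σu^2 = 18, Σu^2·u^2 = 258.
And Σw = 42, Σu^2·w = 536.
Determinant 4·258 − 18² = 708.
m = (42·258 − 18·536)/708 = 99/59; c = (4·536 − 18·42)/708 = 347/177.

c = 1.960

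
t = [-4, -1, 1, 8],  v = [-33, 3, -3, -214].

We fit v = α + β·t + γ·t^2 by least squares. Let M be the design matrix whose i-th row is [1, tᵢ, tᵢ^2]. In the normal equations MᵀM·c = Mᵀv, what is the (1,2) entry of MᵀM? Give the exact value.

Row 1 ↔ basis 1, column 2 ↔ basis t, so (MᵀM)_{1,2} = Σᵢ t = (1)·(-4) + (1)·(-1) + (1)·(1) + (1)·(8) = 4.

4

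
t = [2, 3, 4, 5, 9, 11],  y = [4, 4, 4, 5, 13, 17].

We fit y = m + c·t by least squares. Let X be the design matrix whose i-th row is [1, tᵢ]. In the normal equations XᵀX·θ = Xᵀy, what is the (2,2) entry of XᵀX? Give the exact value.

Row 2 ↔ basis t, column 2 ↔ basis t, so (XᵀX)_{2,2} = Σᵢ (t)·(t) = (2)·(2) + (3)·(3) + (4)·(4) + (5)·(5) + (9)·(9) + (11)·(11) = 256.

256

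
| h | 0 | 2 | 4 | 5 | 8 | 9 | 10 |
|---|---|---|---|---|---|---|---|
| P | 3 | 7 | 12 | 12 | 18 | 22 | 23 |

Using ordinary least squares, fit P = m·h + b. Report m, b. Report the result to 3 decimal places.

With design matrix X, XᵀX = [[290, 38]; [38, 7]] and XᵀP = [694, 97]ᵀ.
det = 290·7 − 38² = 586.
m = (694·7 − 38·97)/586 = 2; b = (290·97 − 38·694)/586 = 3.

m = 2.000, b = 3.000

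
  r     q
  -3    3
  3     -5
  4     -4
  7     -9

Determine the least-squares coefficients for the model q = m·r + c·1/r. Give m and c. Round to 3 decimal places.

Sums needed: Σr·r = 83, Σr·1/r = 4, Σ1/r·1/r = 2153/7056.
And Σr·q = -103, Σ1/r·q = -104/21.
det = 83·(2153/7056) − 4² = 65803/7056.
m = ((-103)·(2153/7056) − 4·(-104/21))/(65803/7056) = -81983/65803; c = (83·(-104/21) − 4·(-103))/(65803/7056) = 6720/65803.

m = -1.246, c = 0.102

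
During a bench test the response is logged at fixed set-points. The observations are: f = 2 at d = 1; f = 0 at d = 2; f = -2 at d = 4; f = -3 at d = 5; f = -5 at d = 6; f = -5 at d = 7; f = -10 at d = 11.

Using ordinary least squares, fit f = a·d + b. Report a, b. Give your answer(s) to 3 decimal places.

Setting ∂/∂a … = 0 gives: 252·a + 36·b = -196;  36·a + 7·b = -23.
(Σd·d = 252, Σd = 36, Σ1 = 7, Σd·f = -196, Σf = -23.)
det = 252·7 − 36² = 468.
a = ((-196)·7 − 36·(-23))/468 = -136/117; b = (252·(-23) − 36·(-196))/468 = 35/13.

a = -1.162, b = 2.692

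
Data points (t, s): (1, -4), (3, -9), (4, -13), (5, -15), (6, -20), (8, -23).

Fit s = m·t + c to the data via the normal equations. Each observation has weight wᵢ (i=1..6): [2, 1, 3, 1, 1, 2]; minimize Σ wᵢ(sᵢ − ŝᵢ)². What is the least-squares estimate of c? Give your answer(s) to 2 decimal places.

Normal-equation sums: Σwᵢ·t·t = 248, Σwᵢ·t = 44, Σwᵢ·1 = 10.
Moment sums: Σwᵢ·t·s = -754, Σwᵢ·s = -137.
XᵀWX·[m, c]ᵀ = XᵀWs becomes [[248, 44]; [44, 10]]·[m, c]ᵀ = [-754, -137]ᵀ.
Eliminating c: 10·(row 1) − 44·(row 2) gives 544·m = 10·(-754) − 44·(-137) = -1512, so m = -189/68.
Then c = ((-137) − 44·(-189/68))/10 = -25/17.

c = -1.47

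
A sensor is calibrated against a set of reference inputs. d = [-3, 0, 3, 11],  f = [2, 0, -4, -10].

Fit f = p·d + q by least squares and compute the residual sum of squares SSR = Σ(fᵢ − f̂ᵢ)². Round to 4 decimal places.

SSR = 1.0115

The normal system MᵀM·[p, q]ᵀ = Mᵀf is [[139, 11]; [11, 4]]·[p, q]ᵀ = [-128, -12]ᵀ.
Δ = 139·4 − 11² = 435.
p = ((-128)·4 − 11·(-12))/435 = -76/87; q = (139·(-12) − 11·(-128))/435 = -52/87.
Residuals: -2/87, 52/87, -68/87, 6/29; SSR = 88/87.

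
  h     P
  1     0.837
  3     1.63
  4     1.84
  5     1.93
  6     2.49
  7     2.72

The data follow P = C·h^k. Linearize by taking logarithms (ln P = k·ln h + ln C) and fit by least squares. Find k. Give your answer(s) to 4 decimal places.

k = 0.5879

Linearized form: ln P = k·ln h + ln C. From the 6 transformed points,
Σln h = 7.8320, Σ(ln h)² = 12.7160, Σln P = 3.4908, Σln h·ln P = 6.0220.
Equations: 12.7160·k + 7.8320·ln C = 6.0220;  7.8320·k + 6·ln C = 3.4908.
Δ = 12.7160·6 − (7.8320)² = 14.9557; k = (6.0220·6 − 7.8320·3.4908)/14.9557 = 0.58786, ln C = (12.7160·3.4908 − 7.8320·6.0220)/14.9557 = -0.18555.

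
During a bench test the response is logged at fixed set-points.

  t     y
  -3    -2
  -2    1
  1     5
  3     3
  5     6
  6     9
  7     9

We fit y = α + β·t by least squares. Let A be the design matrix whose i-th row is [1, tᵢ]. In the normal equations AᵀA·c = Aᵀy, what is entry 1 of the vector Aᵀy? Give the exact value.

Entry 1 ↔ basis 1, so (Aᵀy)_{1} = Σᵢ yᵢ = (1)·(-2) + (1)·(1) + (1)·(5) + (1)·(3) + (1)·(6) + (1)·(9) + (1)·(9) = 31.

31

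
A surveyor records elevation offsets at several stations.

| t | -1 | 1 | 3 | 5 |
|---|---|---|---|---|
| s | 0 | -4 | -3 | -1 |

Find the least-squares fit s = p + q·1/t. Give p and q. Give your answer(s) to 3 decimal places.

p = -1.735, q = -1.987

Sums needed: Σ1 = 4, Σ1/t = 8/15, Σ1/t·1/t = 484/225.
Moment sums: Σs = -8, Σ1/t·s = -26/5.
XᵀX·[p, q]ᵀ = Xᵀs becomes [[4, 8/15]; [8/15, 484/225]]·[p, q]ᵀ = [-8, -26/5]ᵀ.
Δ = 4·(484/225) − (8/15)² = 208/25.
p = ((-8)·(484/225) − (8/15)·(-26/5))/(208/25) = -203/117; q = (4·(-26/5) − (8/15)·(-8))/(208/25) = -155/78.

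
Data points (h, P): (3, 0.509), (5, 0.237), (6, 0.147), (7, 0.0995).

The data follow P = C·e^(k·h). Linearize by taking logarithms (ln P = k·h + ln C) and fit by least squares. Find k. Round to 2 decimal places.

Linearized form: ln P = k·h + ln C. From the 4 transformed points,
Σh = 21.0000, Σ(h)² = 119.0000, Σln P = -6.3399, Σh·ln P = -36.8815.
Normal system: [[119.0000, 21.0000]; [21.0000, 4]]·[k, ln C]ᵀ = [-36.8815, -6.3399]ᵀ.
Slope k = (n·Σh·ln P − Σh·Σln P)/(n·Σ(h)² − (Σh)²) = (4·-36.8815 − 21.0000·-6.3399)/35.0000 = -0.41108; ln C = (Σln P − k·Σh)/n = 0.57317.

k = -0.41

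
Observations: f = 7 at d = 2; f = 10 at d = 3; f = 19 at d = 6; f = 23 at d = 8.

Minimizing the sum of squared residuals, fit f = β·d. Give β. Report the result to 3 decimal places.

From the data, Σd·d = 113.
Moment sums: Σd·f = 342.
β = 342/113 = 3.02655.

β = 3.027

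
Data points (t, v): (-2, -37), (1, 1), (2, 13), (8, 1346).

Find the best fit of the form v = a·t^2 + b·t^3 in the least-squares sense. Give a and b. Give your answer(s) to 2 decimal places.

Entries of MᵀM: Σt^2·t^2 = 4129, Σt^2·t^3 = 32769, Σt^3·t^3 = 262273.
And Σt^2·v = 86049, Σt^3·v = 689553.
MᵀM·[a, b]ᵀ = Mᵀv becomes [[4129, 32769]; [32769, 262273]]·[a, b]ᵀ = [86049, 689553]ᵀ.
Eliminating b: 262273·(row 1) − 32769·(row 2) gives 9117856·a = 262273·86049 − 32769·689553 = -27632880, so a = -157005/51806.
Then b = (689553 − 32769·(-157005/51806))/262273 = 1714041/569866.

a = -3.03, b = 3.01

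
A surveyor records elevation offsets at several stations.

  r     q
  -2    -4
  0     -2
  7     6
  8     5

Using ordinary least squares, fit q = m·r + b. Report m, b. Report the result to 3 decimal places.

Sums needed: Σr·r = 117, Σr = 13, Σ1 = 4.
Moment sums: Σr·q = 90, Σq = 5.
det = 117·4 − 13² = 299.
m = (90·4 − 13·5)/299 = 295/299; b = (117·5 − 13·90)/299 = -45/23.

m = 0.987, b = -1.957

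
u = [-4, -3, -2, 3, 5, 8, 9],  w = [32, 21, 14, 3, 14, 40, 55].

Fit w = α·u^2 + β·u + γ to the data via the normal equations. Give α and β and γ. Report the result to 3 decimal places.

α = 0.959, β = -3.030, γ = 3.990

Entries of MᵀM: Σu^2·u^2 = 11716, Σu^2·u = 1294, Σu^2 = 208, Σu·u = 208, Σu = 16, Σ1 = 7.
Right-hand side: Σu^2·w = 8149, Σu·w = 675, Σw = 179.
Normal equations: [[11716, 1294, 208]; [1294, 208, 16]; [208, 16, 7]]·[α, β, γ]ᵀ = [8149, 675, 179]ᵀ.
Row-reducing yields α = 20809/21690, β = -328627/108450, γ = 216373/54225.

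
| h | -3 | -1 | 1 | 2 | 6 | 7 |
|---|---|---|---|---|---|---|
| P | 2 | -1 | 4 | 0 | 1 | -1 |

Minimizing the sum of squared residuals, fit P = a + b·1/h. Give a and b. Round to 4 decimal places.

a = 0.7008, b = 1.6700

AᵀA·[a, b]ᵀ = AᵀP reads: 6·a + (10/21)·b = 5;  (10/21)·a + (2125/882)·b = 61/14.
(Σ1 = 6, Σ1/h = 10/21, Σ1/h·1/h = 2125/882, ΣP = 5, Σ1/h·P = 61/14.)
Eliminating b: (2125/882)·(row 1) − (10/21)·(row 2) gives (6275/441)·a = (2125/882)·5 − (10/21)·(61/14) = 8795/882, so a = 1759/2510.
Then b = ((61/14) − (10/21)·(1759/2510))/(2125/882) = 10479/6275.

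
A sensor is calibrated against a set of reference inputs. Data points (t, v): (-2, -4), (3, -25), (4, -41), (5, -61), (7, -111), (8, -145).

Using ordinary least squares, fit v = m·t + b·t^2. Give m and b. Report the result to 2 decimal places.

m = -2.24, b = -1.97

AᵀA·[m, b]ᵀ = Aᵀv reads: 167·m + 1063·b = -2473;  1063·m + 7475·b = -17141.
(Σt·t = 167, Σt·t^2 = 1063, Σt^2·t^2 = 7475, Σt·v = -2473, Σt^2·v = -17141.)
Eliminating b: 7475·(row 1) − 1063·(row 2) gives 118356·m = 7475·(-2473) − 1063·(-17141) = -264792, so m = -22066/9863.
Then b = ((-17141) − 1063·(-22066/9863))/7475 = -19479/9863.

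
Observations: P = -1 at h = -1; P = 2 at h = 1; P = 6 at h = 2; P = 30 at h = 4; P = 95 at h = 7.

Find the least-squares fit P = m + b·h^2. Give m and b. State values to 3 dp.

m = -1.591, b = 1.971

From the data, Σ1 = 5, Σh^2 = 71, Σh^2·h^2 = 2675.
Right-hand side: ΣP = 132, Σh^2·P = 5160.
MᵀM·[m, b]ᵀ = MᵀP becomes [[5, 71]; [71, 2675]]·[m, b]ᵀ = [132, 5160]ᵀ.
det = 5·2675 − 71² = 8334.
m = (132·2675 − 71·5160)/8334 = -2210/1389; b = (5·5160 − 71·132)/8334 = 2738/1389.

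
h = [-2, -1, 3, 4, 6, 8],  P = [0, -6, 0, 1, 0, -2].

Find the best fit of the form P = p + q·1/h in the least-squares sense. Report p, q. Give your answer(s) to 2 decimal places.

Forming AᵀA = [[6, -5/8]; [-5/8, 845/576]] and AᵀP = [-7, 6]ᵀ gives AᵀA·[p, q]ᵀ = AᵀP.
Δ = 6·(845/576) − (-5/8)² = 1615/192.
p = ((-7)·(845/576) − (-5/8)·6)/(1615/192) = -751/969; q = (6·6 − (-5/8)·(-7))/(1615/192) = 6072/1615.

p = -0.78, q = 3.76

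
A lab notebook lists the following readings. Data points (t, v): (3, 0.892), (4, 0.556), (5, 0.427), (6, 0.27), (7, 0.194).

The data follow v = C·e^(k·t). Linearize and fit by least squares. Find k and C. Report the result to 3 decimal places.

k = -0.377, C = 2.682

Let Y = ln v. Fitting Y = k·t + ln C by least squares:
AᵀA = [[135.0000, 25.0000]; [25.0000, 5]], rhs = [-26.2810, -4.5015]ᵀ  (here Σt = 25.0000, Σ(t)² = 135.0000, Σln v = -4.5015, Σt·ln v = -26.2810).
Δ = 135.0000·5 − (25.0000)² = 50.0000; k = (-26.2810·5 − 25.0000·-4.5015)/50.0000 = -0.37736, ln C = (135.0000·-4.5015 − 25.0000·-26.2810)/50.0000 = 0.98649, so C = exp(0.98649) = 2.68179.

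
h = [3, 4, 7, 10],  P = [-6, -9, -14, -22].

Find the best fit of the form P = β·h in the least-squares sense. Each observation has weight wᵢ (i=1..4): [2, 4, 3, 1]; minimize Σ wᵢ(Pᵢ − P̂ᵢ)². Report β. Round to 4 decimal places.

The normal equations are: 329·β = -694.
(Σwᵢ·h·h = 329, Σwᵢ·h·P = -694.)
Hence β = -694 / 329 ≈ -2.10942.

β = -2.1094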